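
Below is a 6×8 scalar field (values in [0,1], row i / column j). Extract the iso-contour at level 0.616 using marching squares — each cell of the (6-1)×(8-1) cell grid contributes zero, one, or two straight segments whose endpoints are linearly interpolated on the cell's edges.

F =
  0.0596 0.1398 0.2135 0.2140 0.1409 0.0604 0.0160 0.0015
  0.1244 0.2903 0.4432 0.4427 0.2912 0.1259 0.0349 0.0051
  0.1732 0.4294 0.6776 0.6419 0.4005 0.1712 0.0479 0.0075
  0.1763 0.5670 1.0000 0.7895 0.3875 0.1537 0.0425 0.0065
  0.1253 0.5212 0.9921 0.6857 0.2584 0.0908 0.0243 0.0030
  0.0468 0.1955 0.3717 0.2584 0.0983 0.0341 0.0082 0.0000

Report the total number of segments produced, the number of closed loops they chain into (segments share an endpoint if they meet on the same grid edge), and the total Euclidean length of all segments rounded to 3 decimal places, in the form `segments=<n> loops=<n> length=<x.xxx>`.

cell (1,1): code 0100 → (1.737,2.000)–(2.000,1.752)
cell (1,2): code 1100 → (1.870,3.000)–(1.737,2.000)
cell (1,3): code 1000 → (2.000,3.107)–(1.870,3.000)
cell (2,1): code 0110 → (2.000,1.752)–(3.000,1.113)
cell (2,3): code 1001 → (3.000,3.432)–(2.000,3.107)
cell (3,1): code 0110 → (3.000,1.113)–(4.000,1.201)
cell (3,3): code 1001 → (4.000,3.163)–(3.000,3.432)
cell (4,1): code 0010 → (4.000,1.201)–(4.606,2.000)
cell (4,2): code 0011 → (4.606,2.000)–(4.163,3.000)
cell (4,3): code 0001 → (4.163,3.000)–(4.000,3.163)
total: 10 segments, chained into 1 closed loop(s), length Σ = 8.143070

segments=10 loops=1 length=8.143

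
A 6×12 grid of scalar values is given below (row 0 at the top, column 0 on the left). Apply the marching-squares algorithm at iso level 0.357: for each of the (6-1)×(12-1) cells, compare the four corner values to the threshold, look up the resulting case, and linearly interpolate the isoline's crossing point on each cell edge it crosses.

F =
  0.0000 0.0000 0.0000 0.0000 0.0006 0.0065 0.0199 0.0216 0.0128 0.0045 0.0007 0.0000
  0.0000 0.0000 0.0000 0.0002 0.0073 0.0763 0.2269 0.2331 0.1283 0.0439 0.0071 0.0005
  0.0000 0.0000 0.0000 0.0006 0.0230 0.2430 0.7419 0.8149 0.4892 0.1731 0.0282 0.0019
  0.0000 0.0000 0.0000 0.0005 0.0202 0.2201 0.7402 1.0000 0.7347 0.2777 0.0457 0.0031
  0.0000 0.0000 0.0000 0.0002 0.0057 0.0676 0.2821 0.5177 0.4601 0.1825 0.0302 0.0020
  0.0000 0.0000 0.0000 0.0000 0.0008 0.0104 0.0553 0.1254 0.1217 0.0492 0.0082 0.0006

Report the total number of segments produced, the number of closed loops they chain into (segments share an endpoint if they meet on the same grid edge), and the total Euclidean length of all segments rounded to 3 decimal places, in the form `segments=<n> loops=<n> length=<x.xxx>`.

cell (1,5): code 0100 → (1.253,6.000)–(2.000,5.229)
cell (1,6): code 1100 → (1.213,7.000)–(1.253,6.000)
cell (1,7): code 1100 → (1.634,8.000)–(1.213,7.000)
cell (1,8): code 1000 → (2.000,8.418)–(1.634,8.000)
cell (2,5): code 0110 → (2.000,5.229)–(3.000,5.263)
cell (2,8): code 1001 → (3.000,8.826)–(2.000,8.418)
cell (3,5): code 0010 → (3.000,5.263)–(3.836,6.000)
cell (3,6): code 0111 → (3.836,6.000)–(4.000,6.318)
cell (3,8): code 1001 → (4.000,8.371)–(3.000,8.826)
cell (4,6): code 0010 → (4.000,6.318)–(4.410,7.000)
cell (4,7): code 0011 → (4.410,7.000)–(4.305,8.000)
cell (4,8): code 0001 → (4.305,8.000)–(4.000,8.371)
total: 12 segments, chained into 1 closed loop(s), length Σ = 10.648911

segments=12 loops=1 length=10.649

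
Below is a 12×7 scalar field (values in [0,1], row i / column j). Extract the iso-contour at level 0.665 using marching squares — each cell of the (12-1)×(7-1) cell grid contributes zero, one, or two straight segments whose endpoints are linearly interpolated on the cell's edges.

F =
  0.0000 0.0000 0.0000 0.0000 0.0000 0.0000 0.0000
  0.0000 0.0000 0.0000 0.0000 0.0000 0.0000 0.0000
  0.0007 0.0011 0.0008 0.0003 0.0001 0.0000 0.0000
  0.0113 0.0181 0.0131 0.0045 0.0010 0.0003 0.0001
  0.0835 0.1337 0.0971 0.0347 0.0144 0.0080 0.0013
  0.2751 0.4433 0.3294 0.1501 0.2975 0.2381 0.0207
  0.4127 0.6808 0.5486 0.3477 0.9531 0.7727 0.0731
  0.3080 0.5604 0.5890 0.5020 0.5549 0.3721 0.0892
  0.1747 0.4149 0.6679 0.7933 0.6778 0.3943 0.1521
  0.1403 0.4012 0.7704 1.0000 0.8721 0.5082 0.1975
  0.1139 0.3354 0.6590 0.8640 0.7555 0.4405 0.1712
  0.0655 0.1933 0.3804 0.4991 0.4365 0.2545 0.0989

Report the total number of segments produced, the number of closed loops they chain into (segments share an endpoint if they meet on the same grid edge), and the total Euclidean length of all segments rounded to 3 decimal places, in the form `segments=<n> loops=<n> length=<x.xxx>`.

cell (5,0): code 0100 → (5.933,1.000)–(6.000,0.941)
cell (5,1): code 1000 → (6.000,1.120)–(5.933,1.000)
cell (5,3): code 0100 → (5.561,4.000)–(6.000,3.524)
cell (5,4): code 1100 → (5.799,5.000)–(5.561,4.000)
cell (5,5): code 1000 → (6.000,5.154)–(5.799,5.000)
cell (6,0): code 0010 → (6.000,0.941)–(6.131,1.000)
cell (6,1): code 0001 → (6.131,1.000)–(6.000,1.120)
cell (6,3): code 0010 → (6.000,3.524)–(6.724,4.000)
cell (6,4): code 0011 → (6.724,4.000)–(6.269,5.000)
cell (6,5): code 0001 → (6.269,5.000)–(6.000,5.154)
cell (7,1): code 0100 → (7.963,2.000)–(8.000,1.989)
cell (7,2): code 1100 → (7.560,3.000)–(7.963,2.000)
cell (7,3): code 1100 → (7.896,4.000)–(7.560,3.000)
cell (7,4): code 1000 → (8.000,4.045)–(7.896,4.000)
cell (8,1): code 0110 → (8.000,1.989)–(9.000,1.715)
cell (8,4): code 1001 → (9.000,4.569)–(8.000,4.045)
cell (9,1): code 0010 → (9.000,1.715)–(9.946,2.000)
cell (9,2): code 0111 → (9.946,2.000)–(10.000,2.029)
cell (9,4): code 1001 → (10.000,4.287)–(9.000,4.569)
cell (10,2): code 0010 → (10.000,2.029)–(10.545,3.000)
cell (10,3): code 0011 → (10.545,3.000)–(10.284,4.000)
cell (10,4): code 0001 → (10.284,4.000)–(10.000,4.287)
total: 22 segments, chained into 3 closed loop(s), length Σ = 13.841180

segments=22 loops=3 length=13.841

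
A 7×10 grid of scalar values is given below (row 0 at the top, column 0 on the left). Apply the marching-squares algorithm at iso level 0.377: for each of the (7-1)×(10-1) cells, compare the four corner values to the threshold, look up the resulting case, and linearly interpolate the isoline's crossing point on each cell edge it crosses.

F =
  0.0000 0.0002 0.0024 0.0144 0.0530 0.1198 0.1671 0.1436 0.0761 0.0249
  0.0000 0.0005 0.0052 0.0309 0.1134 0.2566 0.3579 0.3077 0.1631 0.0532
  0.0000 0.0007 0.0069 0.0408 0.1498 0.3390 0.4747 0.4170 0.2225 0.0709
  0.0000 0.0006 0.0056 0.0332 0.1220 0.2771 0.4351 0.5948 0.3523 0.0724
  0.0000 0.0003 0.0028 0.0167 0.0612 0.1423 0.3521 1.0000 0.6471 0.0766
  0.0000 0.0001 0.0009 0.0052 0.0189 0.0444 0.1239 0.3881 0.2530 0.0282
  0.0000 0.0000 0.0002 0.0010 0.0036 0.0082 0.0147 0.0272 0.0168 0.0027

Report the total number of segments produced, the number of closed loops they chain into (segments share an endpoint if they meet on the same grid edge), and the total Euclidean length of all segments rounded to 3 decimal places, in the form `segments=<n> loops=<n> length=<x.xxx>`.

segments=14 loops=1 length=10.463

cell (1,5): code 0100 → (1.164,6.000)–(2.000,5.280)
cell (1,6): code 1100 → (1.634,7.000)–(1.164,6.000)
cell (1,7): code 1000 → (2.000,7.206)–(1.634,7.000)
cell (2,5): code 0110 → (2.000,5.280)–(3.000,5.632)
cell (2,7): code 1001 → (3.000,7.898)–(2.000,7.206)
cell (3,5): code 0010 → (3.000,5.632)–(3.700,6.000)
cell (3,6): code 0111 → (3.700,6.000)–(4.000,6.038)
cell (3,7): code 1101 → (3.084,8.000)–(3.000,7.898)
cell (3,8): code 1000 → (4.000,8.473)–(3.084,8.000)
cell (4,6): code 0110 → (4.000,6.038)–(5.000,6.958)
cell (4,7): code 1011 → (5.000,7.082)–(4.685,8.000)
cell (4,8): code 0001 → (4.685,8.000)–(4.000,8.473)
cell (5,6): code 0010 → (5.000,6.958)–(5.031,7.000)
cell (5,7): code 0001 → (5.031,7.000)–(5.000,7.082)
total: 14 segments, chained into 1 closed loop(s), length Σ = 10.463125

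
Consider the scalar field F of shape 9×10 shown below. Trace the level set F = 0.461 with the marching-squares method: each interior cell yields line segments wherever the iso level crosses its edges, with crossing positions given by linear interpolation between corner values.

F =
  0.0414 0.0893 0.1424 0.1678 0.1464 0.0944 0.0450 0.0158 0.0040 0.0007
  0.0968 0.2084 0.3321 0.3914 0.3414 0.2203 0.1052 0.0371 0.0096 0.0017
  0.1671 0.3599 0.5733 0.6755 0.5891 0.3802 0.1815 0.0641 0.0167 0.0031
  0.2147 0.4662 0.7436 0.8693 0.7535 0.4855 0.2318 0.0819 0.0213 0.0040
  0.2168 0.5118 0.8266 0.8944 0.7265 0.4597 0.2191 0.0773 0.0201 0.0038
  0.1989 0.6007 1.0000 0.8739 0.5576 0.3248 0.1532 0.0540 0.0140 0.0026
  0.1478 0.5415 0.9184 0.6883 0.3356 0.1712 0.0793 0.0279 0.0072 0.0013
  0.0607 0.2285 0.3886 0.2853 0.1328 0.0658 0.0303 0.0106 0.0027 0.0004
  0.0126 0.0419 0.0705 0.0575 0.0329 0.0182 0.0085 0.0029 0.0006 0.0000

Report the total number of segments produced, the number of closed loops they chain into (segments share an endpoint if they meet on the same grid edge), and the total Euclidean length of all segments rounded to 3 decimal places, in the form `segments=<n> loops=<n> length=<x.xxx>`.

segments=20 loops=1 length=15.666

cell (1,1): code 0100 → (1.534,2.000)–(2.000,1.474)
cell (1,2): code 1100 → (1.245,3.000)–(1.534,2.000)
cell (1,3): code 1100 → (1.483,4.000)–(1.245,3.000)
cell (1,4): code 1000 → (2.000,4.613)–(1.483,4.000)
cell (2,0): code 0100 → (2.951,1.000)–(3.000,0.979)
cell (2,1): code 1110 → (2.000,1.474)–(2.951,1.000)
cell (2,4): code 1101 → (2.767,5.000)–(2.000,4.613)
cell (2,5): code 1000 → (3.000,5.097)–(2.767,5.000)
cell (3,0): code 0110 → (3.000,0.979)–(4.000,0.828)
cell (3,4): code 1011 → (4.000,4.995)–(3.950,5.000)
cell (3,5): code 0001 → (3.950,5.000)–(3.000,5.097)
cell (4,0): code 0110 → (4.000,0.828)–(5.000,0.652)
cell (4,4): code 1001 → (5.000,4.415)–(4.000,4.995)
cell (5,0): code 0110 → (5.000,0.652)–(6.000,0.796)
cell (5,3): code 1011 → (6.000,3.644)–(5.435,4.000)
cell (5,4): code 0001 → (5.435,4.000)–(5.000,4.415)
cell (6,0): code 0010 → (6.000,0.796)–(6.257,1.000)
cell (6,1): code 0011 → (6.257,1.000)–(6.863,2.000)
cell (6,2): code 0011 → (6.863,2.000)–(6.564,3.000)
cell (6,3): code 0001 → (6.564,3.000)–(6.000,3.644)
total: 20 segments, chained into 1 closed loop(s), length Σ = 15.665672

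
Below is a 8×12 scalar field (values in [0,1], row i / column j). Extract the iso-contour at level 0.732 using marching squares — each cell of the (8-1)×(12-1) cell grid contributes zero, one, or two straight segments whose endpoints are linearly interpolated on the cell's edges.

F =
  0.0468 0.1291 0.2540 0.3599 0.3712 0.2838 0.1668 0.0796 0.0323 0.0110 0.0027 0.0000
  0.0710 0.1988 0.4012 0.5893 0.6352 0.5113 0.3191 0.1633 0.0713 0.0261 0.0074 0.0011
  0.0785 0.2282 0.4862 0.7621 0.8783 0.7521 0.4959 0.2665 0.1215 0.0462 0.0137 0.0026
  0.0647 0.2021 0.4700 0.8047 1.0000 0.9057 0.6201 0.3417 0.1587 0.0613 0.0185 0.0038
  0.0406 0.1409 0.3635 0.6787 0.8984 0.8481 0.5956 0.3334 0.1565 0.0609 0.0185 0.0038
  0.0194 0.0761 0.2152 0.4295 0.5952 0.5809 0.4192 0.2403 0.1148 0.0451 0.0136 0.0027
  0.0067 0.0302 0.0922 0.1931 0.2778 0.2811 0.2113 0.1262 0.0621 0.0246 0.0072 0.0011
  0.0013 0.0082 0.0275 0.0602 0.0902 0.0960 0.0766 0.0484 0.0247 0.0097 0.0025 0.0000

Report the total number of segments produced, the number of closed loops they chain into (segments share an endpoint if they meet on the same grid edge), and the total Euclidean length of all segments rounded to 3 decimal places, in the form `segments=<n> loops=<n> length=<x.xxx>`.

cell (1,2): code 0100 → (1.826,3.000)–(2.000,2.891)
cell (1,3): code 1100 → (1.398,4.000)–(1.826,3.000)
cell (1,4): code 1100 → (1.917,5.000)–(1.398,4.000)
cell (1,5): code 1000 → (2.000,5.078)–(1.917,5.000)
cell (2,2): code 0110 → (2.000,2.891)–(3.000,2.783)
cell (2,5): code 1001 → (3.000,5.608)–(2.000,5.078)
cell (3,2): code 0010 → (3.000,2.783)–(3.577,3.000)
cell (3,3): code 0111 → (3.577,3.000)–(4.000,3.243)
cell (3,5): code 1001 → (4.000,5.460)–(3.000,5.608)
cell (4,3): code 0010 → (4.000,3.243)–(4.549,4.000)
cell (4,4): code 0011 → (4.549,4.000)–(4.435,5.000)
cell (4,5): code 0001 → (4.435,5.000)–(4.000,5.460)
total: 12 segments, chained into 1 closed loop(s), length Σ = 9.361088

segments=12 loops=1 length=9.361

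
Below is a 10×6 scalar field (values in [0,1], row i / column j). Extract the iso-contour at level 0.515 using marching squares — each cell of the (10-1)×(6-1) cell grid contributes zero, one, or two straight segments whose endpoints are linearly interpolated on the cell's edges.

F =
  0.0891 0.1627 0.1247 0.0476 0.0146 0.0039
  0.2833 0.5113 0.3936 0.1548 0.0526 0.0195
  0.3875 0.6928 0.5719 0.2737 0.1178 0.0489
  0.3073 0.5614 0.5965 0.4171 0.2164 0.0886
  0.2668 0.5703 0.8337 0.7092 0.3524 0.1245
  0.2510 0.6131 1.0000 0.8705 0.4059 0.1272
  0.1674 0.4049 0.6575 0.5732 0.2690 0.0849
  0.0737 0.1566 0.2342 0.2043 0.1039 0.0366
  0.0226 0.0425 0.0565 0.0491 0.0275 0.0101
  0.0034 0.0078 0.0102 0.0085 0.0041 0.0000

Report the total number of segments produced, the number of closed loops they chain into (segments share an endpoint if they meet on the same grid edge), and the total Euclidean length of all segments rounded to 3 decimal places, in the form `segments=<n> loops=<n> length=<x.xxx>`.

cell (1,0): code 0100 → (1.020,1.000)–(2.000,0.418)
cell (1,1): code 1100 → (1.681,2.000)–(1.020,1.000)
cell (1,2): code 1000 → (2.000,2.191)–(1.681,2.000)
cell (2,0): code 0110 → (2.000,0.418)–(3.000,0.817)
cell (2,2): code 1001 → (3.000,2.454)–(2.000,2.191)
cell (3,0): code 0110 → (3.000,0.817)–(4.000,0.818)
cell (3,2): code 1101 → (3.335,3.000)–(3.000,2.454)
cell (3,3): code 1000 → (4.000,3.544)–(3.335,3.000)
cell (4,0): code 0110 → (4.000,0.818)–(5.000,0.729)
cell (4,3): code 1001 → (5.000,3.765)–(4.000,3.544)
cell (5,0): code 0010 → (5.000,0.729)–(5.471,1.000)
cell (5,1): code 0111 → (5.471,1.000)–(6.000,1.436)
cell (5,3): code 1001 → (6.000,3.191)–(5.000,3.765)
cell (6,1): code 0010 → (6.000,1.436)–(6.337,2.000)
cell (6,2): code 0011 → (6.337,2.000)–(6.158,3.000)
cell (6,3): code 0001 → (6.158,3.000)–(6.000,3.191)
total: 16 segments, chained into 1 closed loop(s), length Σ = 13.651210

segments=16 loops=1 length=13.651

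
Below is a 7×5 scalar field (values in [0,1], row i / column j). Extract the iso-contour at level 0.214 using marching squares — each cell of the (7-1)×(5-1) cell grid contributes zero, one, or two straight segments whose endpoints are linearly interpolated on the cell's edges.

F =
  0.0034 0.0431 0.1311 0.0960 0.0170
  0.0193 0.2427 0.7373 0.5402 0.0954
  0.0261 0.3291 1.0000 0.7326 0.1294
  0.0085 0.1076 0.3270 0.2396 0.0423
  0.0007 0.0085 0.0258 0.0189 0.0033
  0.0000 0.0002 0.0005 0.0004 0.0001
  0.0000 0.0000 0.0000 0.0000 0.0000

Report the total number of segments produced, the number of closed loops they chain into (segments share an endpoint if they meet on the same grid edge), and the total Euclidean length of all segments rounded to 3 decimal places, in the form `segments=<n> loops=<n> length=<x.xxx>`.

segments=12 loops=1 length=9.919

cell (0,0): code 0100 → (0.856,1.000)–(1.000,0.872)
cell (0,1): code 1100 → (0.137,2.000)–(0.856,1.000)
cell (0,2): code 1100 → (0.266,3.000)–(0.137,2.000)
cell (0,3): code 1000 → (1.000,3.733)–(0.266,3.000)
cell (1,0): code 0110 → (1.000,0.872)–(2.000,0.620)
cell (1,3): code 1001 → (2.000,3.860)–(1.000,3.733)
cell (2,0): code 0010 → (2.000,0.620)–(2.520,1.000)
cell (2,1): code 0111 → (2.520,1.000)–(3.000,1.485)
cell (2,3): code 1001 → (3.000,3.130)–(2.000,3.860)
cell (3,1): code 0010 → (3.000,1.485)–(3.375,2.000)
cell (3,2): code 0011 → (3.375,2.000)–(3.116,3.000)
cell (3,3): code 0001 → (3.116,3.000)–(3.000,3.130)
total: 12 segments, chained into 1 closed loop(s), length Σ = 9.918562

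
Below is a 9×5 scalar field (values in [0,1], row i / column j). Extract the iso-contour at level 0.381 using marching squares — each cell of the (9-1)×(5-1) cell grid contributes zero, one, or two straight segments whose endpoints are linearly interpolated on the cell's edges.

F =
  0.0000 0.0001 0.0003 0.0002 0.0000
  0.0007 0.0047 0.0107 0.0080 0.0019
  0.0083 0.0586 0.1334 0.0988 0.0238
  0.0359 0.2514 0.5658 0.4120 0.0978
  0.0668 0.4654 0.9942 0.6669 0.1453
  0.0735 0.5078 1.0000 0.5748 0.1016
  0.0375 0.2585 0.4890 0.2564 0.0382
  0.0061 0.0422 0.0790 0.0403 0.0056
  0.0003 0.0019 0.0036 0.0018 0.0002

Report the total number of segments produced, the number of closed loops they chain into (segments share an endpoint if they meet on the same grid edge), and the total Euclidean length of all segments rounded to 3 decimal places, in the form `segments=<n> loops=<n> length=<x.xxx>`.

segments=14 loops=1 length=9.987

cell (2,1): code 0100 → (2.573,2.000)–(3.000,1.412)
cell (2,2): code 1100 → (2.901,3.000)–(2.573,2.000)
cell (2,3): code 1000 → (3.000,3.099)–(2.901,3.000)
cell (3,0): code 0100 → (3.606,1.000)–(4.000,0.788)
cell (3,1): code 1110 → (3.000,1.412)–(3.606,1.000)
cell (3,3): code 1001 → (4.000,3.548)–(3.000,3.099)
cell (4,0): code 0110 → (4.000,0.788)–(5.000,0.708)
cell (4,3): code 1001 → (5.000,3.410)–(4.000,3.548)
cell (5,0): code 0010 → (5.000,0.708)–(5.509,1.000)
cell (5,1): code 0111 → (5.509,1.000)–(6.000,1.531)
cell (5,2): code 1011 → (6.000,2.464)–(5.609,3.000)
cell (5,3): code 0001 → (5.609,3.000)–(5.000,3.410)
cell (6,1): code 0010 → (6.000,1.531)–(6.263,2.000)
cell (6,2): code 0001 → (6.263,2.000)–(6.000,2.464)
total: 14 segments, chained into 1 closed loop(s), length Σ = 9.987034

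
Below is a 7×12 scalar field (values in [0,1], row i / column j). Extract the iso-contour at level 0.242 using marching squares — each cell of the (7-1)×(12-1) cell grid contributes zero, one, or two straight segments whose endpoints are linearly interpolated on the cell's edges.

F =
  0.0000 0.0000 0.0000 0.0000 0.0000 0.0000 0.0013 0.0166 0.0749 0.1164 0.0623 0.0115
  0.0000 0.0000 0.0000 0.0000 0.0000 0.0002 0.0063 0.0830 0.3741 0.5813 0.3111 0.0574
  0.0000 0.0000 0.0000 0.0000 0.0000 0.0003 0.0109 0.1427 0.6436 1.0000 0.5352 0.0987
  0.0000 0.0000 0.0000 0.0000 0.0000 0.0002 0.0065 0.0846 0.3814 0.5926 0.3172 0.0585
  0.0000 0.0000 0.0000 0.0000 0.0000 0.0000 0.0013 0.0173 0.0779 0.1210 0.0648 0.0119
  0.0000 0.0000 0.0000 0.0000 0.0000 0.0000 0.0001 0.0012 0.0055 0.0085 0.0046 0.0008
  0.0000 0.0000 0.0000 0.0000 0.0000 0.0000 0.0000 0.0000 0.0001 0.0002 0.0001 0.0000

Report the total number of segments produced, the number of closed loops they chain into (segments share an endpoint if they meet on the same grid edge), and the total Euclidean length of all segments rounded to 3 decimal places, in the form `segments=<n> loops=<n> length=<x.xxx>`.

cell (0,7): code 0100 → (0.558,8.000)–(1.000,7.546)
cell (0,8): code 1100 → (0.270,9.000)–(0.558,8.000)
cell (0,9): code 1100 → (0.722,10.000)–(0.270,9.000)
cell (0,10): code 1000 → (1.000,10.272)–(0.722,10.000)
cell (1,7): code 0110 → (1.000,7.546)–(2.000,7.198)
cell (1,10): code 1001 → (2.000,10.672)–(1.000,10.272)
cell (2,7): code 0110 → (2.000,7.198)–(3.000,7.530)
cell (2,10): code 1001 → (3.000,10.291)–(2.000,10.672)
cell (3,7): code 0010 → (3.000,7.530)–(3.459,8.000)
cell (3,8): code 0011 → (3.459,8.000)–(3.743,9.000)
cell (3,9): code 0011 → (3.743,9.000)–(3.298,10.000)
cell (3,10): code 0001 → (3.298,10.000)–(3.000,10.291)
total: 12 segments, chained into 1 closed loop(s), length Σ = 10.627248

segments=12 loops=1 length=10.627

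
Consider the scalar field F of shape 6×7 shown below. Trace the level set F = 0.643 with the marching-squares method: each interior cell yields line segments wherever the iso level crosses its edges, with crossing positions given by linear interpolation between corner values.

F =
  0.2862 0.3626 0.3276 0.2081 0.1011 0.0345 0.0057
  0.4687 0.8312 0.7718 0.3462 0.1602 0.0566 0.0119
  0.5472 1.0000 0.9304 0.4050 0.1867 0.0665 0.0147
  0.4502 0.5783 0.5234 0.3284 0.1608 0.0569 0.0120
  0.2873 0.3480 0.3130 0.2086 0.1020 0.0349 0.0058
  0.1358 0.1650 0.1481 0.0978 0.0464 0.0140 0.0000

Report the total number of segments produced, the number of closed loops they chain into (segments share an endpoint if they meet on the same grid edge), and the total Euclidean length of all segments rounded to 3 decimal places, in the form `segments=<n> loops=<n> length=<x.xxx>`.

cell (0,0): code 0100 → (0.598,1.000)–(1.000,0.481)
cell (0,1): code 1100 → (0.710,2.000)–(0.598,1.000)
cell (0,2): code 1000 → (1.000,2.303)–(0.710,2.000)
cell (1,0): code 0110 → (1.000,0.481)–(2.000,0.212)
cell (1,2): code 1001 → (2.000,2.547)–(1.000,2.303)
cell (2,0): code 0010 → (2.000,0.212)–(2.847,1.000)
cell (2,1): code 0011 → (2.847,1.000)–(2.706,2.000)
cell (2,2): code 0001 → (2.706,2.000)–(2.000,2.547)
total: 8 segments, chained into 1 closed loop(s), length Σ = 7.206656

segments=8 loops=1 length=7.207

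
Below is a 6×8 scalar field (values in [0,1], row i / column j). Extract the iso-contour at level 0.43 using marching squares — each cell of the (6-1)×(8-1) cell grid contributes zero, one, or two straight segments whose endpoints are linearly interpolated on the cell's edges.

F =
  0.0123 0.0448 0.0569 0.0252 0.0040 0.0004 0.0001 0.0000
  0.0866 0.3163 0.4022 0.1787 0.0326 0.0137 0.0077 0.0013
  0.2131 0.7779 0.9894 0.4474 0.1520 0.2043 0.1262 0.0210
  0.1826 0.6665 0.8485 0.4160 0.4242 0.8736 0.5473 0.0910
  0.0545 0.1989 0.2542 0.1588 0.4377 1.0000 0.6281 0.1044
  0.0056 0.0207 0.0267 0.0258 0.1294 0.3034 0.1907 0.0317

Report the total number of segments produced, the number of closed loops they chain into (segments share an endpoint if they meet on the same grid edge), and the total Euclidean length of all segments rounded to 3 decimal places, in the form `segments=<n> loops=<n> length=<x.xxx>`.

segments=20 loops=2 length=15.966

cell (1,0): code 0100 → (1.246,1.000)–(2.000,0.384)
cell (1,1): code 1100 → (1.047,2.000)–(1.246,1.000)
cell (1,2): code 1100 → (1.935,3.000)–(1.047,2.000)
cell (1,3): code 1000 → (2.000,3.059)–(1.935,3.000)
cell (2,0): code 0110 → (2.000,0.384)–(3.000,0.511)
cell (2,2): code 1011 → (3.000,2.968)–(2.554,3.000)
cell (2,3): code 0001 → (2.554,3.000)–(2.000,3.059)
cell (2,4): code 0100 → (2.337,5.000)–(3.000,4.013)
cell (2,5): code 1100 → (2.721,6.000)–(2.337,5.000)
cell (2,6): code 1000 → (3.000,6.257)–(2.721,6.000)
cell (3,0): code 0010 → (3.000,0.511)–(3.506,1.000)
cell (3,1): code 0011 → (3.506,1.000)–(3.704,2.000)
cell (3,2): code 0001 → (3.704,2.000)–(3.000,2.968)
cell (3,3): code 0100 → (3.430,4.000)–(4.000,3.972)
cell (3,4): code 1110 → (3.000,4.013)–(3.430,4.000)
cell (3,6): code 1001 → (4.000,6.378)–(3.000,6.257)
cell (4,3): code 0010 → (4.000,3.972)–(4.025,4.000)
cell (4,4): code 0011 → (4.025,4.000)–(4.818,5.000)
cell (4,5): code 0011 → (4.818,5.000)–(4.453,6.000)
cell (4,6): code 0001 → (4.453,6.000)–(4.000,6.378)
total: 20 segments, chained into 2 closed loop(s), length Σ = 15.965618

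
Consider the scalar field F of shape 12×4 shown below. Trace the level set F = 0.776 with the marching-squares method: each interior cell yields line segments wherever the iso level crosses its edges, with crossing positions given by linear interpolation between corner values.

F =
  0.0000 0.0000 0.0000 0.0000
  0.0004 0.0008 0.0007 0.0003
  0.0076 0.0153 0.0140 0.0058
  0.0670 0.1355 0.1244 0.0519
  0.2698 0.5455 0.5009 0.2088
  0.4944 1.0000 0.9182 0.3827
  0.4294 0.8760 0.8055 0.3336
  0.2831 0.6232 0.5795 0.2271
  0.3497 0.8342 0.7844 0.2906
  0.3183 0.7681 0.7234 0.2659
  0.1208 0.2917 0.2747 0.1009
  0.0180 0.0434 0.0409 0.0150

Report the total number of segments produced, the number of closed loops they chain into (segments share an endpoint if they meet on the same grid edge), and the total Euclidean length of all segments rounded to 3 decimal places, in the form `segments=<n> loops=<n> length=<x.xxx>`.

cell (4,0): code 0100 → (4.507,1.000)–(5.000,0.557)
cell (4,1): code 1100 → (4.659,2.000)–(4.507,1.000)
cell (4,2): code 1000 → (5.000,2.266)–(4.659,2.000)
cell (5,0): code 0110 → (5.000,0.557)–(6.000,0.776)
cell (5,2): code 1001 → (6.000,2.063)–(5.000,2.266)
cell (6,0): code 0010 → (6.000,0.776)–(6.396,1.000)
cell (6,1): code 0011 → (6.396,1.000)–(6.131,2.000)
cell (6,2): code 0001 → (6.131,2.000)–(6.000,2.063)
cell (7,0): code 0100 → (7.724,1.000)–(8.000,0.880)
cell (7,1): code 1100 → (7.959,2.000)–(7.724,1.000)
cell (7,2): code 1000 → (8.000,2.017)–(7.959,2.000)
cell (8,0): code 0010 → (8.000,0.880)–(8.880,1.000)
cell (8,1): code 0011 → (8.880,1.000)–(8.138,2.000)
cell (8,2): code 0001 → (8.138,2.000)–(8.000,2.017)
total: 14 segments, chained into 2 closed loop(s), length Σ = 9.429663

segments=14 loops=2 length=9.430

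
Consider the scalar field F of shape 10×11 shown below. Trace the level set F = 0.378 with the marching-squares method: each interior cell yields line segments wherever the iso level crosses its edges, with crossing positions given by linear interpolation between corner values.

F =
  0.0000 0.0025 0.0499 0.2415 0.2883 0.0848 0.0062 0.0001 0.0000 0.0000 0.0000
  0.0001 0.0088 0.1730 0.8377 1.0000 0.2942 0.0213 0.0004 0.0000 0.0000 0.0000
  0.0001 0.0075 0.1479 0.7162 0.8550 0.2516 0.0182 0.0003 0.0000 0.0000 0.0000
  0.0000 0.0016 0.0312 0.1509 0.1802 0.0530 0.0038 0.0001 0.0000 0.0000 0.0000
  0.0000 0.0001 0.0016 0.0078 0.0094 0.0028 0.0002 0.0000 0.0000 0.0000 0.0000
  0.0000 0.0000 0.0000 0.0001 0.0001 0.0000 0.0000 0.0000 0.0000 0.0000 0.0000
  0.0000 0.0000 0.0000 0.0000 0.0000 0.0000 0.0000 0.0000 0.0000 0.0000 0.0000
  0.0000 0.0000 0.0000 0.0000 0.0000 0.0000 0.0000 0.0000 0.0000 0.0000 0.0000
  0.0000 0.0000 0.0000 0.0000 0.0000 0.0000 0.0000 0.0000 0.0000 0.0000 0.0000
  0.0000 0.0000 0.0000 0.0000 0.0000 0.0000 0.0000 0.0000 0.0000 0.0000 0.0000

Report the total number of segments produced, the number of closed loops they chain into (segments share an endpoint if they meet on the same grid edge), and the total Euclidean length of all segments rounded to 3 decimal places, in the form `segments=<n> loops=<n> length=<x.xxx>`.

cell (0,2): code 0100 → (0.229,3.000)–(1.000,2.308)
cell (0,3): code 1100 → (0.126,4.000)–(0.229,3.000)
cell (0,4): code 1000 → (1.000,4.881)–(0.126,4.000)
cell (1,2): code 0110 → (1.000,2.308)–(2.000,2.405)
cell (1,4): code 1001 → (2.000,4.791)–(1.000,4.881)
cell (2,2): code 0010 → (2.000,2.405)–(2.598,3.000)
cell (2,3): code 0011 → (2.598,3.000)–(2.707,4.000)
cell (2,4): code 0001 → (2.707,4.000)–(2.000,4.791)
total: 8 segments, chained into 1 closed loop(s), length Σ = 8.201147

segments=8 loops=1 length=8.201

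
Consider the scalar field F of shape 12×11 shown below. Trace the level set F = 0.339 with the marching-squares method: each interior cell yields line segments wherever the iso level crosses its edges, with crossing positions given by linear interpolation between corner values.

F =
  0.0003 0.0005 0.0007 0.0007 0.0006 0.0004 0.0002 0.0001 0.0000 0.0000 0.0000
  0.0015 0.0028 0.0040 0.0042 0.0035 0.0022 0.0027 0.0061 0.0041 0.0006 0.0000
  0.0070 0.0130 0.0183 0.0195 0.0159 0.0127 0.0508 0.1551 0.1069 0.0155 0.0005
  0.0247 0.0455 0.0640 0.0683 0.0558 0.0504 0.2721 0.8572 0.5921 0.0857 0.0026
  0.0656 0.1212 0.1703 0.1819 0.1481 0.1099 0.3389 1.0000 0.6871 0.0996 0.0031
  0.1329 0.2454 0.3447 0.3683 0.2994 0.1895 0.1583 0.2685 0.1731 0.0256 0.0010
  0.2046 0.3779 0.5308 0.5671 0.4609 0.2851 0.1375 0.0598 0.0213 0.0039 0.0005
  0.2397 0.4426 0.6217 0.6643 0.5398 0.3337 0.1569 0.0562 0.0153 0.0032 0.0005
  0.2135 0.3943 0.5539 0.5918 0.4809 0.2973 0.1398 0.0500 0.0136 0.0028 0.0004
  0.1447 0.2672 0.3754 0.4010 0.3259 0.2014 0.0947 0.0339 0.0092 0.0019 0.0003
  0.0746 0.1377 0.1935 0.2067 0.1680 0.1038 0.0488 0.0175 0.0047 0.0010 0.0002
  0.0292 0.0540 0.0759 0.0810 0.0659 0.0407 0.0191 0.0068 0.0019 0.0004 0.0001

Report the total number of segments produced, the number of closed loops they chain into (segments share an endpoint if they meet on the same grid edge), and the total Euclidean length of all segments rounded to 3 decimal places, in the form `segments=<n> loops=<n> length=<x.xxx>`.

cell (2,6): code 0100 → (2.262,7.000)–(3.000,6.114)
cell (2,7): code 1100 → (2.478,8.000)–(2.262,7.000)
cell (2,8): code 1000 → (3.000,8.500)–(2.478,8.000)
cell (3,6): code 0110 → (3.000,6.114)–(4.000,6.000)
cell (3,8): code 1001 → (4.000,8.593)–(3.000,8.500)
cell (4,1): code 0100 → (4.967,2.000)–(5.000,1.943)
cell (4,2): code 1100 → (4.843,3.000)–(4.967,2.000)
cell (4,3): code 1000 → (5.000,3.425)–(4.843,3.000)
cell (4,6): code 0010 → (4.000,6.000)–(4.904,7.000)
cell (4,7): code 0011 → (4.904,7.000)–(4.677,8.000)
cell (4,8): code 0001 → (4.677,8.000)–(4.000,8.593)
cell (5,0): code 0100 → (5.706,1.000)–(6.000,0.776)
cell (5,1): code 1110 → (5.000,1.943)–(5.706,1.000)
cell (5,3): code 1101 → (5.245,4.000)–(5.000,3.425)
cell (5,4): code 1000 → (6.000,4.693)–(5.245,4.000)
cell (6,0): code 0110 → (6.000,0.776)–(7.000,0.489)
cell (6,4): code 1001 → (7.000,4.974)–(6.000,4.693)
cell (7,0): code 0110 → (7.000,0.489)–(8.000,0.694)
cell (7,4): code 1001 → (8.000,4.773)–(7.000,4.974)
cell (8,0): code 0010 → (8.000,0.694)–(8.435,1.000)
cell (8,1): code 0111 → (8.435,1.000)–(9.000,1.664)
cell (8,3): code 1011 → (9.000,3.826)–(8.915,4.000)
cell (8,4): code 0001 → (8.915,4.000)–(8.000,4.773)
cell (9,1): code 0010 → (9.000,1.664)–(9.200,2.000)
cell (9,2): code 0011 → (9.200,2.000)–(9.319,3.000)
cell (9,3): code 0001 → (9.319,3.000)–(9.000,3.826)
total: 26 segments, chained into 2 closed loop(s), length Σ = 22.105019

segments=26 loops=2 length=22.105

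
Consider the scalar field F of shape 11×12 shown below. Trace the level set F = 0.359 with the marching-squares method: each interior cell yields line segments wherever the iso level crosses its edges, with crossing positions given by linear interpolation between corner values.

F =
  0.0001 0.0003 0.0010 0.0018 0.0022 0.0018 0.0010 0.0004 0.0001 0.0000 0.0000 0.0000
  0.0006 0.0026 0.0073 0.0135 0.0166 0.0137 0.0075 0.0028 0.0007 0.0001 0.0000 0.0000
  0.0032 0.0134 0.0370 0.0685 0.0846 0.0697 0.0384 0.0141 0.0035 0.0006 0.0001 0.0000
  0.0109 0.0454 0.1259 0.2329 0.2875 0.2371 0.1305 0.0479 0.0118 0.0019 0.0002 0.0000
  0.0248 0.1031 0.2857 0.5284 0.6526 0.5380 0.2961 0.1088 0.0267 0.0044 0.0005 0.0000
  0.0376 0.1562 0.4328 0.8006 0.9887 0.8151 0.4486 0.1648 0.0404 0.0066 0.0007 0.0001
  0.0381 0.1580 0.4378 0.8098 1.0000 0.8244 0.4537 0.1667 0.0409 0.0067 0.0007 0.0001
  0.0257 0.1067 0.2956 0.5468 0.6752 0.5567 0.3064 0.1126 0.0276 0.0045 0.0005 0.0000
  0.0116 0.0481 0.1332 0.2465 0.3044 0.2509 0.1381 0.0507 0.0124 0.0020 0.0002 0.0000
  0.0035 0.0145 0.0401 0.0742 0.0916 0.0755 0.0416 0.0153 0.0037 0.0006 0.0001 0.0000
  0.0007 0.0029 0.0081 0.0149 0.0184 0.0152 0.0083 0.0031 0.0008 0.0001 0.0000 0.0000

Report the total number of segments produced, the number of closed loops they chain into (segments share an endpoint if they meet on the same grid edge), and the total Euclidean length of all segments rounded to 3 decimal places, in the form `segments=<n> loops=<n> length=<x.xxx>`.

cell (3,2): code 0100 → (3.427,3.000)–(4.000,2.302)
cell (3,3): code 1100 → (3.196,4.000)–(3.427,3.000)
cell (3,4): code 1100 → (3.405,5.000)–(3.196,4.000)
cell (3,5): code 1000 → (4.000,5.740)–(3.405,5.000)
cell (4,1): code 0100 → (4.498,2.000)–(5.000,1.733)
cell (4,2): code 1110 → (4.000,2.302)–(4.498,2.000)
cell (4,5): code 1101 → (4.412,6.000)–(4.000,5.740)
cell (4,6): code 1000 → (5.000,6.316)–(4.412,6.000)
cell (5,1): code 0110 → (5.000,1.733)–(6.000,1.718)
cell (5,6): code 1001 → (6.000,6.330)–(5.000,6.316)
cell (6,1): code 0010 → (6.000,1.718)–(6.554,2.000)
cell (6,2): code 0111 → (6.554,2.000)–(7.000,2.252)
cell (6,5): code 1011 → (7.000,5.790)–(6.643,6.000)
cell (6,6): code 0001 → (6.643,6.000)–(6.000,6.330)
cell (7,2): code 0010 → (7.000,2.252)–(7.625,3.000)
cell (7,3): code 0011 → (7.625,3.000)–(7.853,4.000)
cell (7,4): code 0011 → (7.853,4.000)–(7.647,5.000)
cell (7,5): code 0001 → (7.647,5.000)–(7.000,5.790)
total: 18 segments, chained into 1 closed loop(s), length Σ = 14.519225

segments=18 loops=1 length=14.519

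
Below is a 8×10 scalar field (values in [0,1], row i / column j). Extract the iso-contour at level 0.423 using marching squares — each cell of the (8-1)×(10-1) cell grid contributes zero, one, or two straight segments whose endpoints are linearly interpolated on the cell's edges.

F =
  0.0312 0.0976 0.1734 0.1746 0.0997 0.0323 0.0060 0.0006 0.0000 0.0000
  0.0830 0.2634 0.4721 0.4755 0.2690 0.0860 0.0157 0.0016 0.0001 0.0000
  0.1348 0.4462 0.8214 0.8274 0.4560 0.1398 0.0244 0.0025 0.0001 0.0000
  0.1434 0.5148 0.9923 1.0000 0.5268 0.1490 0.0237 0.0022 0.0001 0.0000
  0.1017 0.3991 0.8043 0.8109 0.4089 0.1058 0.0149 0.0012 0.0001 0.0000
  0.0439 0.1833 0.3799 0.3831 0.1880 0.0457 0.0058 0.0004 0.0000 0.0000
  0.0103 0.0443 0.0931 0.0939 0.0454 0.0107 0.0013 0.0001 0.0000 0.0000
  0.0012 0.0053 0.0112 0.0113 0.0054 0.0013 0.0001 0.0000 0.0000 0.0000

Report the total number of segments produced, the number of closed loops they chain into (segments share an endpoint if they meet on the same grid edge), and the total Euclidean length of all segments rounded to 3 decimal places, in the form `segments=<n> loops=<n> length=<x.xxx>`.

segments=16 loops=1 length=11.966

cell (0,1): code 0100 → (0.836,2.000)–(1.000,1.765)
cell (0,2): code 1100 → (0.826,3.000)–(0.836,2.000)
cell (0,3): code 1000 → (1.000,3.254)–(0.826,3.000)
cell (1,0): code 0100 → (1.873,1.000)–(2.000,0.925)
cell (1,1): code 1110 → (1.000,1.765)–(1.873,1.000)
cell (1,3): code 1101 → (1.824,4.000)–(1.000,3.254)
cell (1,4): code 1000 → (2.000,4.104)–(1.824,4.000)
cell (2,0): code 0110 → (2.000,0.925)–(3.000,0.753)
cell (2,4): code 1001 → (3.000,4.275)–(2.000,4.104)
cell (3,0): code 0010 → (3.000,0.753)–(3.793,1.000)
cell (3,1): code 0111 → (3.793,1.000)–(4.000,1.059)
cell (3,3): code 1011 → (4.000,3.965)–(3.880,4.000)
cell (3,4): code 0001 → (3.880,4.000)–(3.000,4.275)
cell (4,1): code 0010 → (4.000,1.059)–(4.898,2.000)
cell (4,2): code 0011 → (4.898,2.000)–(4.907,3.000)
cell (4,3): code 0001 → (4.907,3.000)–(4.000,3.965)
total: 16 segments, chained into 1 closed loop(s), length Σ = 11.966419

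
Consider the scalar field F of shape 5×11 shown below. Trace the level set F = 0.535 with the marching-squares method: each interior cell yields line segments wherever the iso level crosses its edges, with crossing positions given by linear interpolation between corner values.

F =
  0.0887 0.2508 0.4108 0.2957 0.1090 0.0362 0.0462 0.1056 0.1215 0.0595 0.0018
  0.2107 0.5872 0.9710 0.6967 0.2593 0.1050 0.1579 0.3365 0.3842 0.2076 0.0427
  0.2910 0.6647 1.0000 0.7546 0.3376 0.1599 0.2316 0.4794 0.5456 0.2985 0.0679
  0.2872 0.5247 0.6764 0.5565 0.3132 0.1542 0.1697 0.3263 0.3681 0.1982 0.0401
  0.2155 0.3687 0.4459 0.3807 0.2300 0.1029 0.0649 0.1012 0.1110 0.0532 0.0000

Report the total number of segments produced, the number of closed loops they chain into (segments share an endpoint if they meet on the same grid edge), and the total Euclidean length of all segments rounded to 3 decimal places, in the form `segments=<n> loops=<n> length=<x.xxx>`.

segments=16 loops=2 length=10.093

cell (0,0): code 0100 → (0.845,1.000)–(1.000,0.861)
cell (0,1): code 1100 → (0.222,2.000)–(0.845,1.000)
cell (0,2): code 1100 → (0.597,3.000)–(0.222,2.000)
cell (0,3): code 1000 → (1.000,3.370)–(0.597,3.000)
cell (1,0): code 0110 → (1.000,0.861)–(2.000,0.653)
cell (1,3): code 1001 → (2.000,3.527)–(1.000,3.370)
cell (1,7): code 0100 → (1.934,8.000)–(2.000,7.840)
cell (1,8): code 1000 → (2.000,8.043)–(1.934,8.000)
cell (2,0): code 0010 → (2.000,0.653)–(2.926,1.000)
cell (2,1): code 0111 → (2.926,1.000)–(3.000,1.068)
cell (2,3): code 1001 → (3.000,3.088)–(2.000,3.527)
cell (2,7): code 0010 → (2.000,7.840)–(2.060,8.000)
cell (2,8): code 0001 → (2.060,8.000)–(2.000,8.043)
cell (3,1): code 0010 → (3.000,1.068)–(3.613,2.000)
cell (3,2): code 0011 → (3.613,2.000)–(3.122,3.000)
cell (3,3): code 0001 → (3.122,3.000)–(3.000,3.088)
total: 16 segments, chained into 2 closed loop(s), length Σ = 10.093160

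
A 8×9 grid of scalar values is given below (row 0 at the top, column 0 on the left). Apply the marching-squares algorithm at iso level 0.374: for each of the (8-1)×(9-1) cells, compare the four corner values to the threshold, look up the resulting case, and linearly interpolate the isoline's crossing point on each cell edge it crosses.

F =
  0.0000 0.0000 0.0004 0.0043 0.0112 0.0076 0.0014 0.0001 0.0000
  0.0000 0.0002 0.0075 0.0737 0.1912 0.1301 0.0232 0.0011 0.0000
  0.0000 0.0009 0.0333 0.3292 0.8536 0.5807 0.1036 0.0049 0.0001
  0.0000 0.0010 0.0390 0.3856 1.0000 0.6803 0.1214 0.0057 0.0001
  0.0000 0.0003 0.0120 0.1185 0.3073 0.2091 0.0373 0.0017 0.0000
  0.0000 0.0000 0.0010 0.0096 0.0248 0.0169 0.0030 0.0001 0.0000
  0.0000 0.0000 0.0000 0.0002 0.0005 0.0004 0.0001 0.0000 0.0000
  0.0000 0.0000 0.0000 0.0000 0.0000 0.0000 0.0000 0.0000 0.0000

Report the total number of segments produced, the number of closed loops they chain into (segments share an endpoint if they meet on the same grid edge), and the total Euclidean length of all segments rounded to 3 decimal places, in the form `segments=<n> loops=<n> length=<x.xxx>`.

segments=10 loops=1 length=8.102

cell (1,3): code 0100 → (1.276,4.000)–(2.000,3.085)
cell (1,4): code 1100 → (1.541,5.000)–(1.276,4.000)
cell (1,5): code 1000 → (2.000,5.433)–(1.541,5.000)
cell (2,2): code 0100 → (2.794,3.000)–(3.000,2.967)
cell (2,3): code 1110 → (2.000,3.085)–(2.794,3.000)
cell (2,5): code 1001 → (3.000,5.548)–(2.000,5.433)
cell (3,2): code 0010 → (3.000,2.967)–(3.043,3.000)
cell (3,3): code 0011 → (3.043,3.000)–(3.904,4.000)
cell (3,4): code 0011 → (3.904,4.000)–(3.650,5.000)
cell (3,5): code 0001 → (3.650,5.000)–(3.000,5.548)
total: 10 segments, chained into 1 closed loop(s), length Σ = 8.101756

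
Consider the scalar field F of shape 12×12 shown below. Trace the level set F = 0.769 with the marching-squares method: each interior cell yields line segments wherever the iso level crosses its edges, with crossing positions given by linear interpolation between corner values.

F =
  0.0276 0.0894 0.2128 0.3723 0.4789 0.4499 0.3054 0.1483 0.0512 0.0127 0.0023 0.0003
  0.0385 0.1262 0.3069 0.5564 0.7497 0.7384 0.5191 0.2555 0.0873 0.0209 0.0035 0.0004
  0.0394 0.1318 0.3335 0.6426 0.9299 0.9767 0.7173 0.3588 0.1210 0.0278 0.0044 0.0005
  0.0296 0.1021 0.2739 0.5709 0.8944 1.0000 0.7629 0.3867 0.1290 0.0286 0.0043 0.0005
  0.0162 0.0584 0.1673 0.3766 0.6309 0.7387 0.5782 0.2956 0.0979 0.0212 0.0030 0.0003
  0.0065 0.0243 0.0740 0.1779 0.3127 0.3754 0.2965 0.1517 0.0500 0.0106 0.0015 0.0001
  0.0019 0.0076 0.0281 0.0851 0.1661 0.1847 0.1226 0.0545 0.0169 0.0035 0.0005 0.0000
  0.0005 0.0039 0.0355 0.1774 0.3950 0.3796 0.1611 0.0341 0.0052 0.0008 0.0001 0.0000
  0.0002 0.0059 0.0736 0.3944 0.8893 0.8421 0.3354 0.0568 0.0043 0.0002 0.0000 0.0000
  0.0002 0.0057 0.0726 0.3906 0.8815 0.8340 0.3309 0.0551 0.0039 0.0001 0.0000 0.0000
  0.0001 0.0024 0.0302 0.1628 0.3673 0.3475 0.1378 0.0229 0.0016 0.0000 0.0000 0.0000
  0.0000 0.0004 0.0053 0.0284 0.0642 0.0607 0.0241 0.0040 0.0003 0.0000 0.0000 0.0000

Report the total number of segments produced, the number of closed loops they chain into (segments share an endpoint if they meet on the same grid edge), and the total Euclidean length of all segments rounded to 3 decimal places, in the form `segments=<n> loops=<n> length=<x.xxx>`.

segments=16 loops=2 length=13.345

cell (1,3): code 0100 → (1.107,4.000)–(2.000,3.440)
cell (1,4): code 1100 → (1.128,5.000)–(1.107,4.000)
cell (1,5): code 1000 → (2.000,5.801)–(1.128,5.000)
cell (2,3): code 0110 → (2.000,3.440)–(3.000,3.612)
cell (2,5): code 1001 → (3.000,5.974)–(2.000,5.801)
cell (3,3): code 0010 → (3.000,3.612)–(3.476,4.000)
cell (3,4): code 0011 → (3.476,4.000)–(3.884,5.000)
cell (3,5): code 0001 → (3.884,5.000)–(3.000,5.974)
cell (7,3): code 0100 → (7.757,4.000)–(8.000,3.757)
cell (7,4): code 1100 → (7.842,5.000)–(7.757,4.000)
cell (7,5): code 1000 → (8.000,5.144)–(7.842,5.000)
cell (8,3): code 0110 → (8.000,3.757)–(9.000,3.771)
cell (8,5): code 1001 → (9.000,5.129)–(8.000,5.144)
cell (9,3): code 0010 → (9.000,3.771)–(9.219,4.000)
cell (9,4): code 0011 → (9.219,4.000)–(9.134,5.000)
cell (9,5): code 0001 → (9.134,5.000)–(9.000,5.129)
total: 16 segments, chained into 2 closed loop(s), length Σ = 13.345060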